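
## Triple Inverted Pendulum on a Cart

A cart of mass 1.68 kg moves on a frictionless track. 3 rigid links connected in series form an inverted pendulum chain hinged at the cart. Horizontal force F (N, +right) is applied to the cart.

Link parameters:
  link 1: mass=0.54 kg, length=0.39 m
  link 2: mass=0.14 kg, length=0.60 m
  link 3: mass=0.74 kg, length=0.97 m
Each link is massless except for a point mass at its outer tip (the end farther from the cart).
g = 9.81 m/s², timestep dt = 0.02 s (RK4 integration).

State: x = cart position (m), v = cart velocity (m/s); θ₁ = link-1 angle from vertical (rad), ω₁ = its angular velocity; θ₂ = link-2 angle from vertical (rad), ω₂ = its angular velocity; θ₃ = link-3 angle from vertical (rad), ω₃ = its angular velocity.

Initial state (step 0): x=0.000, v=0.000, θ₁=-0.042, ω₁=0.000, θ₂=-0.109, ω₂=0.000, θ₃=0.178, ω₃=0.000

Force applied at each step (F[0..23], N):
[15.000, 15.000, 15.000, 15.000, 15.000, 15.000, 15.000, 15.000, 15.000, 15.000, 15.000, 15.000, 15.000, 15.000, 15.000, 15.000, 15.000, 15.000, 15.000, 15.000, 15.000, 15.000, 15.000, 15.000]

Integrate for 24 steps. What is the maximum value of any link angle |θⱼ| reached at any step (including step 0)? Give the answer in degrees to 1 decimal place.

Answer: 155.7°

Derivation:
apply F[0]=+15.000 → step 1: x=0.002, v=0.184, θ₁=-0.047, ω₁=-0.457, θ₂=-0.113, ω₂=-0.356, θ₃=0.180, ω₃=0.239
apply F[1]=+15.000 → step 2: x=0.007, v=0.369, θ₁=-0.060, ω₁=-0.925, θ₂=-0.123, ω₂=-0.695, θ₃=0.188, ω₃=0.470
apply F[2]=+15.000 → step 3: x=0.017, v=0.555, θ₁=-0.084, ω₁=-1.412, θ₂=-0.140, ω₂=-0.997, θ₃=0.199, ω₃=0.680
apply F[3]=+15.000 → step 4: x=0.030, v=0.743, θ₁=-0.117, ω₁=-1.923, θ₂=-0.163, ω₂=-1.243, θ₃=0.215, ω₃=0.859
apply F[4]=+15.000 → step 5: x=0.046, v=0.931, θ₁=-0.161, ω₁=-2.462, θ₂=-0.189, ω₂=-1.416, θ₃=0.233, ω₃=0.993
apply F[5]=+15.000 → step 6: x=0.067, v=1.118, θ₁=-0.216, ω₁=-3.025, θ₂=-0.219, ω₂=-1.507, θ₃=0.254, ω₃=1.074
apply F[6]=+15.000 → step 7: x=0.091, v=1.302, θ₁=-0.282, ω₁=-3.605, θ₂=-0.249, ω₂=-1.515, θ₃=0.276, ω₃=1.094
apply F[7]=+15.000 → step 8: x=0.119, v=1.480, θ₁=-0.360, ω₁=-4.192, θ₂=-0.279, ω₂=-1.450, θ₃=0.297, ω₃=1.052
apply F[8]=+15.000 → step 9: x=0.150, v=1.647, θ₁=-0.450, ω₁=-4.770, θ₂=-0.307, ω₂=-1.332, θ₃=0.317, ω₃=0.945
apply F[9]=+15.000 → step 10: x=0.185, v=1.799, θ₁=-0.551, ω₁=-5.322, θ₂=-0.332, ω₂=-1.190, θ₃=0.335, ω₃=0.778
apply F[10]=+15.000 → step 11: x=0.222, v=1.934, θ₁=-0.662, ω₁=-5.833, θ₂=-0.354, ω₂=-1.056, θ₃=0.348, ω₃=0.558
apply F[11]=+15.000 → step 12: x=0.262, v=2.046, θ₁=-0.783, ω₁=-6.292, θ₂=-0.374, ω₂=-0.964, θ₃=0.357, ω₃=0.295
apply F[12]=+15.000 → step 13: x=0.304, v=2.137, θ₁=-0.913, ω₁=-6.698, θ₂=-0.393, ω₂=-0.943, θ₃=0.360, ω₃=0.003
apply F[13]=+15.000 → step 14: x=0.347, v=2.206, θ₁=-1.051, ω₁=-7.057, θ₂=-0.413, ω₂=-1.014, θ₃=0.357, ω₃=-0.306
apply F[14]=+15.000 → step 15: x=0.392, v=2.254, θ₁=-1.196, ω₁=-7.377, θ₂=-0.435, ω₂=-1.189, θ₃=0.347, ω₃=-0.621
apply F[15]=+15.000 → step 16: x=0.437, v=2.283, θ₁=-1.346, ω₁=-7.672, θ₂=-0.461, ω₂=-1.473, θ₃=0.332, ω₃=-0.933
apply F[16]=+15.000 → step 17: x=0.483, v=2.295, θ₁=-1.502, ω₁=-7.951, θ₂=-0.494, ω₂=-1.867, θ₃=0.310, ω₃=-1.238
apply F[17]=+15.000 → step 18: x=0.529, v=2.294, θ₁=-1.664, ω₁=-8.221, θ₂=-0.536, ω₂=-2.367, θ₃=0.282, ω₃=-1.538
apply F[18]=+15.000 → step 19: x=0.575, v=2.281, θ₁=-1.831, ω₁=-8.480, θ₂=-0.590, ω₂=-2.969, θ₃=0.249, ω₃=-1.836
apply F[19]=+15.000 → step 20: x=0.620, v=2.263, θ₁=-2.003, ω₁=-8.717, θ₂=-0.656, ω₂=-3.662, θ₃=0.209, ω₃=-2.141
apply F[20]=+15.000 → step 21: x=0.665, v=2.244, θ₁=-2.179, ω₁=-8.910, θ₂=-0.737, ω₂=-4.431, θ₃=0.163, ω₃=-2.465
apply F[21]=+15.000 → step 22: x=0.710, v=2.237, θ₁=-2.359, ω₁=-9.018, θ₂=-0.833, ω₂=-5.243, θ₃=0.110, ω₃=-2.823
apply F[22]=+15.000 → step 23: x=0.755, v=2.252, θ₁=-2.539, ω₁=-8.988, θ₂=-0.946, ω₂=-6.050, θ₃=0.050, ω₃=-3.231
apply F[23]=+15.000 → step 24: x=0.800, v=2.304, θ₁=-2.717, ω₁=-8.760, θ₂=-1.075, ω₂=-6.776, θ₃=-0.020, ω₃=-3.708
Max |angle| over trajectory = 2.717 rad = 155.7°.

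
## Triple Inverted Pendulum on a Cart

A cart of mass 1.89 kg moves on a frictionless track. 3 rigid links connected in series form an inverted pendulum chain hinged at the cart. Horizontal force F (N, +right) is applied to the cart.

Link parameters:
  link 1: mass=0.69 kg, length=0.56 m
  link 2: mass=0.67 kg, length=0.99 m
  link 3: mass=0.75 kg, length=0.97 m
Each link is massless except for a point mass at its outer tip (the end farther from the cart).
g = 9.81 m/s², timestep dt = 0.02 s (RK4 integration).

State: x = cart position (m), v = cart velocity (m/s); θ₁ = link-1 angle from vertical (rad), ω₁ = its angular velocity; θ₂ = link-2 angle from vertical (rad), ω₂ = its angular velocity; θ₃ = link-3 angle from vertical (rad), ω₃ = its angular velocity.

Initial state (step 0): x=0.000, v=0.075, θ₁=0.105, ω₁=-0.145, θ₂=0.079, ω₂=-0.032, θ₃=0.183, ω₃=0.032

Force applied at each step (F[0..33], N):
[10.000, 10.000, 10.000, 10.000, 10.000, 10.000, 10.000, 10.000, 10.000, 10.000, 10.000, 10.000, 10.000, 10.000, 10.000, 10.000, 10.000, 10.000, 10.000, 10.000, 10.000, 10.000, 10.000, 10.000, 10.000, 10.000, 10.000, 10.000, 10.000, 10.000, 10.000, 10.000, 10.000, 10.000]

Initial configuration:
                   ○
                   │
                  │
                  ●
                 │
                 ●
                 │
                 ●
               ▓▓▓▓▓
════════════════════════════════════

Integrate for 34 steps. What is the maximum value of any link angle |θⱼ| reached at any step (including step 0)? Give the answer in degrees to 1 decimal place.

apply F[0]=+10.000 → step 1: x=0.002, v=0.158, θ₁=0.101, ω₁=-0.238, θ₂=0.078, ω₂=-0.071, θ₃=0.184, ω₃=0.078
apply F[1]=+10.000 → step 2: x=0.006, v=0.241, θ₁=0.095, ω₁=-0.336, θ₂=0.076, ω₂=-0.108, θ₃=0.186, ω₃=0.125
apply F[2]=+10.000 → step 3: x=0.012, v=0.327, θ₁=0.088, ω₁=-0.444, θ₂=0.074, ω₂=-0.144, θ₃=0.189, ω₃=0.173
apply F[3]=+10.000 → step 4: x=0.019, v=0.415, θ₁=0.078, ω₁=-0.563, θ₂=0.070, ω₂=-0.176, θ₃=0.193, ω₃=0.224
apply F[4]=+10.000 → step 5: x=0.029, v=0.505, θ₁=0.065, ω₁=-0.697, θ₂=0.067, ω₂=-0.205, θ₃=0.198, ω₃=0.277
apply F[5]=+10.000 → step 6: x=0.040, v=0.598, θ₁=0.050, ω₁=-0.848, θ₂=0.062, ω₂=-0.230, θ₃=0.204, ω₃=0.334
apply F[6]=+10.000 → step 7: x=0.053, v=0.696, θ₁=0.031, ω₁=-1.021, θ₂=0.057, ω₂=-0.249, θ₃=0.211, ω₃=0.393
apply F[7]=+10.000 → step 8: x=0.067, v=0.798, θ₁=0.009, ω₁=-1.218, θ₂=0.052, ω₂=-0.261, θ₃=0.220, ω₃=0.454
apply F[8]=+10.000 → step 9: x=0.084, v=0.904, θ₁=-0.018, ω₁=-1.442, θ₂=0.047, ω₂=-0.264, θ₃=0.230, ω₃=0.517
apply F[9]=+10.000 → step 10: x=0.104, v=1.016, θ₁=-0.049, ω₁=-1.696, θ₂=0.042, ω₂=-0.258, θ₃=0.241, ω₃=0.579
apply F[10]=+10.000 → step 11: x=0.125, v=1.132, θ₁=-0.086, ω₁=-1.979, θ₂=0.037, ω₂=-0.243, θ₃=0.253, ω₃=0.640
apply F[11]=+10.000 → step 12: x=0.149, v=1.252, θ₁=-0.129, ω₁=-2.288, θ₂=0.032, ω₂=-0.218, θ₃=0.266, ω₃=0.695
apply F[12]=+10.000 → step 13: x=0.175, v=1.373, θ₁=-0.178, ω₁=-2.615, θ₂=0.028, ω₂=-0.188, θ₃=0.281, ω₃=0.742
apply F[13]=+10.000 → step 14: x=0.204, v=1.494, θ₁=-0.233, ω₁=-2.948, θ₂=0.025, ω₂=-0.157, θ₃=0.296, ω₃=0.776
apply F[14]=+10.000 → step 15: x=0.235, v=1.611, θ₁=-0.295, ω₁=-3.275, θ₂=0.022, ω₂=-0.132, θ₃=0.311, ω₃=0.797
apply F[15]=+10.000 → step 16: x=0.268, v=1.721, θ₁=-0.364, ω₁=-3.583, θ₂=0.019, ω₂=-0.121, θ₃=0.327, ω₃=0.802
apply F[16]=+10.000 → step 17: x=0.304, v=1.821, θ₁=-0.439, ω₁=-3.865, θ₂=0.017, ω₂=-0.131, θ₃=0.343, ω₃=0.793
apply F[17]=+10.000 → step 18: x=0.341, v=1.910, θ₁=-0.519, ω₁=-4.117, θ₂=0.014, ω₂=-0.166, θ₃=0.359, ω₃=0.772
apply F[18]=+10.000 → step 19: x=0.380, v=1.988, θ₁=-0.603, ω₁=-4.340, θ₂=0.010, ω₂=-0.229, θ₃=0.374, ω₃=0.741
apply F[19]=+10.000 → step 20: x=0.420, v=2.054, θ₁=-0.692, ω₁=-4.542, θ₂=0.005, ω₂=-0.320, θ₃=0.389, ω₃=0.704
apply F[20]=+10.000 → step 21: x=0.462, v=2.108, θ₁=-0.785, ω₁=-4.726, θ₂=-0.003, ω₂=-0.439, θ₃=0.402, ω₃=0.662
apply F[21]=+10.000 → step 22: x=0.505, v=2.152, θ₁=-0.881, ω₁=-4.899, θ₂=-0.013, ω₂=-0.588, θ₃=0.415, ω₃=0.617
apply F[22]=+10.000 → step 23: x=0.548, v=2.184, θ₁=-0.981, ω₁=-5.067, θ₂=-0.027, ω₂=-0.764, θ₃=0.427, ω₃=0.569
apply F[23]=+10.000 → step 24: x=0.592, v=2.205, θ₁=-1.084, ω₁=-5.233, θ₂=-0.044, ω₂=-0.970, θ₃=0.438, ω₃=0.520
apply F[24]=+10.000 → step 25: x=0.636, v=2.215, θ₁=-1.190, ω₁=-5.400, θ₂=-0.066, ω₂=-1.204, θ₃=0.448, ω₃=0.469
apply F[25]=+10.000 → step 26: x=0.681, v=2.213, θ₁=-1.300, ω₁=-5.570, θ₂=-0.092, ω₂=-1.468, θ₃=0.457, ω₃=0.417
apply F[26]=+10.000 → step 27: x=0.725, v=2.200, θ₁=-1.413, ω₁=-5.744, θ₂=-0.125, ω₂=-1.763, θ₃=0.464, ω₃=0.361
apply F[27]=+10.000 → step 28: x=0.769, v=2.175, θ₁=-1.529, ω₁=-5.920, θ₂=-0.163, ω₂=-2.090, θ₃=0.471, ω₃=0.303
apply F[28]=+10.000 → step 29: x=0.812, v=2.139, θ₁=-1.650, ω₁=-6.098, θ₂=-0.208, ω₂=-2.451, θ₃=0.477, ω₃=0.238
apply F[29]=+10.000 → step 30: x=0.854, v=2.093, θ₁=-1.773, ω₁=-6.272, θ₂=-0.261, ω₂=-2.845, θ₃=0.481, ω₃=0.166
apply F[30]=+10.000 → step 31: x=0.895, v=2.039, θ₁=-1.900, ω₁=-6.435, θ₂=-0.322, ω₂=-3.273, θ₃=0.483, ω₃=0.083
apply F[31]=+10.000 → step 32: x=0.936, v=1.980, θ₁=-2.031, ω₁=-6.575, θ₂=-0.392, ω₂=-3.733, θ₃=0.484, ω₃=-0.016
apply F[32]=+10.000 → step 33: x=0.975, v=1.920, θ₁=-2.163, ω₁=-6.675, θ₂=-0.472, ω₂=-4.223, θ₃=0.482, ω₃=-0.138
apply F[33]=+10.000 → step 34: x=1.012, v=1.866, θ₁=-2.297, ω₁=-6.710, θ₂=-0.561, ω₂=-4.735, θ₃=0.478, ω₃=-0.289
Max |angle| over trajectory = 2.297 rad = 131.6°.

Answer: 131.6°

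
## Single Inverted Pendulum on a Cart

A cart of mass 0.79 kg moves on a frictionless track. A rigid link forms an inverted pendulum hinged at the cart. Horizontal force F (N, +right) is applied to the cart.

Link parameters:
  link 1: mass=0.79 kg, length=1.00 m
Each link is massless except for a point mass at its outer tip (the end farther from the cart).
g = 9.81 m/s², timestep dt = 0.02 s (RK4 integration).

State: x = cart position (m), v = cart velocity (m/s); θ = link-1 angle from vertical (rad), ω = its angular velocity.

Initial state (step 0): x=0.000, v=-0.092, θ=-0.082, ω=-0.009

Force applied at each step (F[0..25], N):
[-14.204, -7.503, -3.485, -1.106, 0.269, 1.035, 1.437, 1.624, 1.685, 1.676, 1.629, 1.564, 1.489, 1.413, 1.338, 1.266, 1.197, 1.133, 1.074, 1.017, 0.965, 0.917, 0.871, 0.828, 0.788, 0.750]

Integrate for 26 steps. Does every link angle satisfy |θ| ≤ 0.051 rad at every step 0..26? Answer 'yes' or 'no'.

Answer: no

Derivation:
apply F[0]=-14.204 → step 1: x=-0.005, v=-0.434, θ=-0.079, ω=0.316
apply F[1]=-7.503 → step 2: x=-0.016, v=-0.608, θ=-0.071, ω=0.475
apply F[2]=-3.485 → step 3: x=-0.029, v=-0.683, θ=-0.061, ω=0.537
apply F[3]=-1.106 → step 4: x=-0.042, v=-0.701, θ=-0.050, ω=0.543
apply F[4]=+0.269 → step 5: x=-0.056, v=-0.685, θ=-0.040, ω=0.519
apply F[5]=+1.035 → step 6: x=-0.070, v=-0.653, θ=-0.030, ω=0.480
apply F[6]=+1.437 → step 7: x=-0.082, v=-0.612, θ=-0.020, ω=0.434
apply F[7]=+1.624 → step 8: x=-0.094, v=-0.567, θ=-0.012, ω=0.387
apply F[8]=+1.685 → step 9: x=-0.105, v=-0.523, θ=-0.005, ω=0.341
apply F[9]=+1.676 → step 10: x=-0.115, v=-0.480, θ=0.001, ω=0.298
apply F[10]=+1.629 → step 11: x=-0.124, v=-0.440, θ=0.007, ω=0.258
apply F[11]=+1.564 → step 12: x=-0.133, v=-0.402, θ=0.012, ω=0.222
apply F[12]=+1.489 → step 13: x=-0.140, v=-0.367, θ=0.016, ω=0.190
apply F[13]=+1.413 → step 14: x=-0.147, v=-0.335, θ=0.019, ω=0.161
apply F[14]=+1.338 → step 15: x=-0.154, v=-0.305, θ=0.022, ω=0.135
apply F[15]=+1.266 → step 16: x=-0.160, v=-0.278, θ=0.025, ω=0.113
apply F[16]=+1.197 → step 17: x=-0.165, v=-0.253, θ=0.027, ω=0.093
apply F[17]=+1.133 → step 18: x=-0.170, v=-0.229, θ=0.029, ω=0.075
apply F[18]=+1.074 → step 19: x=-0.174, v=-0.208, θ=0.030, ω=0.059
apply F[19]=+1.017 → step 20: x=-0.178, v=-0.188, θ=0.031, ω=0.045
apply F[20]=+0.965 → step 21: x=-0.182, v=-0.170, θ=0.032, ω=0.033
apply F[21]=+0.917 → step 22: x=-0.185, v=-0.153, θ=0.032, ω=0.023
apply F[22]=+0.871 → step 23: x=-0.188, v=-0.137, θ=0.033, ω=0.013
apply F[23]=+0.828 → step 24: x=-0.190, v=-0.123, θ=0.033, ω=0.005
apply F[24]=+0.788 → step 25: x=-0.193, v=-0.109, θ=0.033, ω=-0.002
apply F[25]=+0.750 → step 26: x=-0.195, v=-0.097, θ=0.033, ω=-0.008
Max |angle| over trajectory = 0.082 rad; bound = 0.051 → exceeded.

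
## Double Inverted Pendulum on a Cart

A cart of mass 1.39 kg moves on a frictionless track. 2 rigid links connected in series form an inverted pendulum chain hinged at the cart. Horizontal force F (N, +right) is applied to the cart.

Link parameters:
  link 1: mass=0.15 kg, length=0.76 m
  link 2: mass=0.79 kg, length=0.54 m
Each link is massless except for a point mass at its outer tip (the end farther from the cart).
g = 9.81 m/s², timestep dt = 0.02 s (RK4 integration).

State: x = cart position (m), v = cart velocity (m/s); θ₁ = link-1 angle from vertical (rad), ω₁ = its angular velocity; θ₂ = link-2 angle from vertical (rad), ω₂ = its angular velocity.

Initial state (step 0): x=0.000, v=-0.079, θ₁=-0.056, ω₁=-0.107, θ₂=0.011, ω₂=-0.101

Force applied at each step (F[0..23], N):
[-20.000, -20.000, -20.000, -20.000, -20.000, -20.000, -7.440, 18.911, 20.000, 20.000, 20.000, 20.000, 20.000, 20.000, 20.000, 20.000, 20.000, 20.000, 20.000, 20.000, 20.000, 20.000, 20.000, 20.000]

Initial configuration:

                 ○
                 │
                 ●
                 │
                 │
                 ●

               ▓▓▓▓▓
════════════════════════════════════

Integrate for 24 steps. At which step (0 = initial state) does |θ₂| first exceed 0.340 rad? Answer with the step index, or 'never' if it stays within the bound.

apply F[0]=-20.000 → step 1: x=-0.004, v=-0.359, θ₁=-0.056, ω₁=0.151, θ₂=0.011, ω₂=0.059
apply F[1]=-20.000 → step 2: x=-0.014, v=-0.639, θ₁=-0.050, ω₁=0.414, θ₂=0.013, ω₂=0.213
apply F[2]=-20.000 → step 3: x=-0.030, v=-0.921, θ₁=-0.039, ω₁=0.689, θ₂=0.019, ω₂=0.354
apply F[3]=-20.000 → step 4: x=-0.051, v=-1.205, θ₁=-0.022, ω₁=0.983, θ₂=0.027, ω₂=0.473
apply F[4]=-20.000 → step 5: x=-0.078, v=-1.491, θ₁=0.001, ω₁=1.304, θ₂=0.038, ω₂=0.562
apply F[5]=-20.000 → step 6: x=-0.111, v=-1.780, θ₁=0.030, ω₁=1.657, θ₂=0.050, ω₂=0.614
apply F[6]=-7.440 → step 7: x=-0.148, v=-1.892, θ₁=0.065, ω₁=1.808, θ₂=0.062, ω₂=0.628
apply F[7]=+18.911 → step 8: x=-0.183, v=-1.629, θ₁=0.098, ω₁=1.500, θ₂=0.074, ω₂=0.601
apply F[8]=+20.000 → step 9: x=-0.213, v=-1.356, θ₁=0.125, ω₁=1.214, θ₂=0.086, ω₂=0.530
apply F[9]=+20.000 → step 10: x=-0.237, v=-1.088, θ₁=0.147, ω₁=0.965, θ₂=0.095, ω₂=0.420
apply F[10]=+20.000 → step 11: x=-0.256, v=-0.823, θ₁=0.164, ω₁=0.746, θ₂=0.102, ω₂=0.277
apply F[11]=+20.000 → step 12: x=-0.270, v=-0.561, θ₁=0.177, ω₁=0.552, θ₂=0.106, ω₂=0.105
apply F[12]=+20.000 → step 13: x=-0.279, v=-0.301, θ₁=0.186, ω₁=0.381, θ₂=0.106, ω₂=-0.094
apply F[13]=+20.000 → step 14: x=-0.282, v=-0.043, θ₁=0.192, ω₁=0.230, θ₂=0.102, ω₂=-0.320
apply F[14]=+20.000 → step 15: x=-0.280, v=0.215, θ₁=0.195, ω₁=0.097, θ₂=0.093, ω₂=-0.574
apply F[15]=+20.000 → step 16: x=-0.273, v=0.473, θ₁=0.196, ω₁=-0.019, θ₂=0.079, ω₂=-0.856
apply F[16]=+20.000 → step 17: x=-0.261, v=0.733, θ₁=0.195, ω₁=-0.119, θ₂=0.059, ω₂=-1.170
apply F[17]=+20.000 → step 18: x=-0.244, v=0.994, θ₁=0.191, ω₁=-0.207, θ₂=0.032, ω₂=-1.515
apply F[18]=+20.000 → step 19: x=-0.222, v=1.258, θ₁=0.186, ω₁=-0.287, θ₂=-0.002, ω₂=-1.887
apply F[19]=+20.000 → step 20: x=-0.194, v=1.526, θ₁=0.180, ω₁=-0.368, θ₂=-0.043, ω₂=-2.277
apply F[20]=+20.000 → step 21: x=-0.161, v=1.797, θ₁=0.171, ω₁=-0.464, θ₂=-0.093, ω₂=-2.670
apply F[21]=+20.000 → step 22: x=-0.122, v=2.072, θ₁=0.161, ω₁=-0.590, θ₂=-0.150, ω₂=-3.047
apply F[22]=+20.000 → step 23: x=-0.078, v=2.350, θ₁=0.148, ω₁=-0.760, θ₂=-0.215, ω₂=-3.390
apply F[23]=+20.000 → step 24: x=-0.028, v=2.632, θ₁=0.130, ω₁=-0.987, θ₂=-0.285, ω₂=-3.681
max |θ₂| = 0.285 ≤ 0.340 over all 25 states.

Answer: never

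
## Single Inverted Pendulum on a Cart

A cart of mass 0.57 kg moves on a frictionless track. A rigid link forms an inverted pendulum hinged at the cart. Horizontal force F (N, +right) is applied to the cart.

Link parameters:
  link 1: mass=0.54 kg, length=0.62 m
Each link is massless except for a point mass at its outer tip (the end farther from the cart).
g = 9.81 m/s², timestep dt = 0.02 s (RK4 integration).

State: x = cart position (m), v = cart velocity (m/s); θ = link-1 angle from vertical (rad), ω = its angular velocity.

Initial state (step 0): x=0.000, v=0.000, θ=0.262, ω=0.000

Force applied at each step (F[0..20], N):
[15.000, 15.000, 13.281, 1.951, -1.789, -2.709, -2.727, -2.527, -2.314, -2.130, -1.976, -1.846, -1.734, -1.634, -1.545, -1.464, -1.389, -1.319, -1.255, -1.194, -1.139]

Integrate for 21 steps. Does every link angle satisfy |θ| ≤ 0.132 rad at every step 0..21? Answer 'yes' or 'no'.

Answer: no

Derivation:
apply F[0]=+15.000 → step 1: x=0.005, v=0.452, θ=0.256, ω=-0.624
apply F[1]=+15.000 → step 2: x=0.018, v=0.911, θ=0.237, ω=-1.263
apply F[2]=+13.281 → step 3: x=0.040, v=1.324, θ=0.206, ω=-1.844
apply F[3]=+1.951 → step 4: x=0.067, v=1.365, θ=0.169, ω=-1.849
apply F[4]=-1.789 → step 5: x=0.094, v=1.282, θ=0.134, ω=-1.669
apply F[5]=-2.709 → step 6: x=0.118, v=1.170, θ=0.103, ω=-1.452
apply F[6]=-2.727 → step 7: x=0.141, v=1.060, θ=0.076, ω=-1.248
apply F[7]=-2.527 → step 8: x=0.161, v=0.961, θ=0.053, ω=-1.069
apply F[8]=-2.314 → step 9: x=0.179, v=0.873, θ=0.033, ω=-0.913
apply F[9]=-2.130 → step 10: x=0.196, v=0.794, θ=0.016, ω=-0.778
apply F[10]=-1.976 → step 11: x=0.211, v=0.723, θ=0.002, ω=-0.661
apply F[11]=-1.846 → step 12: x=0.225, v=0.659, θ=-0.011, ω=-0.559
apply F[12]=-1.734 → step 13: x=0.237, v=0.601, θ=-0.021, ω=-0.471
apply F[13]=-1.634 → step 14: x=0.249, v=0.549, θ=-0.030, ω=-0.394
apply F[14]=-1.545 → step 15: x=0.259, v=0.500, θ=-0.037, ω=-0.327
apply F[15]=-1.464 → step 16: x=0.269, v=0.457, θ=-0.043, ω=-0.269
apply F[16]=-1.389 → step 17: x=0.278, v=0.416, θ=-0.048, ω=-0.219
apply F[17]=-1.319 → step 18: x=0.286, v=0.379, θ=-0.052, ω=-0.175
apply F[18]=-1.255 → step 19: x=0.293, v=0.345, θ=-0.055, ω=-0.137
apply F[19]=-1.194 → step 20: x=0.299, v=0.314, θ=-0.057, ω=-0.104
apply F[20]=-1.139 → step 21: x=0.305, v=0.285, θ=-0.059, ω=-0.075
Max |angle| over trajectory = 0.262 rad; bound = 0.132 → exceeded.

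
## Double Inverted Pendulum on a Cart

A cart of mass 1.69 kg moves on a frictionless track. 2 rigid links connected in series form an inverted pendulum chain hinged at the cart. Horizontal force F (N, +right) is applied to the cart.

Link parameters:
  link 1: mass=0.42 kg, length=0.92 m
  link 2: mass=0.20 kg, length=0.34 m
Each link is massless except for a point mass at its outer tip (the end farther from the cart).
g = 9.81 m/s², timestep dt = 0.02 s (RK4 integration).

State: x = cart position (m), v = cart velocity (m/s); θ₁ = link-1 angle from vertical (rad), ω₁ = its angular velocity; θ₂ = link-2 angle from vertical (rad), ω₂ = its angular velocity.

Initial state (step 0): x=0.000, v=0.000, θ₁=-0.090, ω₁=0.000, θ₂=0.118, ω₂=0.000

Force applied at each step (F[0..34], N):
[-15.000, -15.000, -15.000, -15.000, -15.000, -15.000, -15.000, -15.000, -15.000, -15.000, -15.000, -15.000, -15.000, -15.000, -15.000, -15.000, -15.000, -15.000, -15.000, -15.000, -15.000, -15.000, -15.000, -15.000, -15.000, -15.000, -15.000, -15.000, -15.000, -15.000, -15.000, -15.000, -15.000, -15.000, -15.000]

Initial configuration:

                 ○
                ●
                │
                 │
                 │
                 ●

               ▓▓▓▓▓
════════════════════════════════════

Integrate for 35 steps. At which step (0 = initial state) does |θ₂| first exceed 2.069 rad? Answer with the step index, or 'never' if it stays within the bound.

apply F[0]=-15.000 → step 1: x=-0.002, v=-0.171, θ₁=-0.089, ω₁=0.144, θ₂=0.120, ω₂=0.185
apply F[1]=-15.000 → step 2: x=-0.007, v=-0.342, θ₁=-0.084, ω₁=0.289, θ₂=0.125, ω₂=0.370
apply F[2]=-15.000 → step 3: x=-0.015, v=-0.513, θ₁=-0.077, ω₁=0.437, θ₂=0.135, ω₂=0.553
apply F[3]=-15.000 → step 4: x=-0.027, v=-0.686, θ₁=-0.067, ω₁=0.587, θ₂=0.148, ω₂=0.735
apply F[4]=-15.000 → step 5: x=-0.043, v=-0.859, θ₁=-0.053, ω₁=0.742, θ₂=0.164, ω₂=0.914
apply F[5]=-15.000 → step 6: x=-0.062, v=-1.033, θ₁=-0.037, ω₁=0.902, θ₂=0.184, ω₂=1.089
apply F[6]=-15.000 → step 7: x=-0.084, v=-1.209, θ₁=-0.017, ω₁=1.068, θ₂=0.208, ω₂=1.258
apply F[7]=-15.000 → step 8: x=-0.110, v=-1.386, θ₁=0.006, ω₁=1.241, θ₂=0.234, ω₂=1.419
apply F[8]=-15.000 → step 9: x=-0.140, v=-1.565, θ₁=0.032, ω₁=1.423, θ₂=0.264, ω₂=1.569
apply F[9]=-15.000 → step 10: x=-0.173, v=-1.744, θ₁=0.063, ω₁=1.614, θ₂=0.297, ω₂=1.705
apply F[10]=-15.000 → step 11: x=-0.209, v=-1.925, θ₁=0.097, ω₁=1.815, θ₂=0.332, ω₂=1.824
apply F[11]=-15.000 → step 12: x=-0.250, v=-2.107, θ₁=0.135, ω₁=2.026, θ₂=0.370, ω₂=1.921
apply F[12]=-15.000 → step 13: x=-0.294, v=-2.289, θ₁=0.178, ω₁=2.248, θ₂=0.409, ω₂=1.993
apply F[13]=-15.000 → step 14: x=-0.341, v=-2.469, θ₁=0.225, ω₁=2.481, θ₂=0.449, ω₂=2.035
apply F[14]=-15.000 → step 15: x=-0.392, v=-2.648, θ₁=0.277, ω₁=2.722, θ₂=0.490, ω₂=2.047
apply F[15]=-15.000 → step 16: x=-0.447, v=-2.823, θ₁=0.334, ω₁=2.972, θ₂=0.531, ω₂=2.026
apply F[16]=-15.000 → step 17: x=-0.505, v=-2.992, θ₁=0.396, ω₁=3.228, θ₂=0.571, ω₂=1.977
apply F[17]=-15.000 → step 18: x=-0.567, v=-3.154, θ₁=0.463, ω₁=3.486, θ₂=0.610, ω₂=1.906
apply F[18]=-15.000 → step 19: x=-0.631, v=-3.305, θ₁=0.536, ω₁=3.744, θ₂=0.647, ω₂=1.824
apply F[19]=-15.000 → step 20: x=-0.699, v=-3.444, θ₁=0.613, ω₁=3.996, θ₂=0.683, ω₂=1.748
apply F[20]=-15.000 → step 21: x=-0.769, v=-3.569, θ₁=0.696, ω₁=4.239, θ₂=0.717, ω₂=1.701
apply F[21]=-15.000 → step 22: x=-0.842, v=-3.676, θ₁=0.783, ω₁=4.468, θ₂=0.751, ω₂=1.708
apply F[22]=-15.000 → step 23: x=-0.916, v=-3.766, θ₁=0.874, ω₁=4.681, θ₂=0.786, ω₂=1.792
apply F[23]=-15.000 → step 24: x=-0.992, v=-3.837, θ₁=0.970, ω₁=4.875, θ₂=0.824, ω₂=1.977
apply F[24]=-15.000 → step 25: x=-1.069, v=-3.890, θ₁=1.069, ω₁=5.049, θ₂=0.866, ω₂=2.280
apply F[25]=-15.000 → step 26: x=-1.148, v=-3.925, θ₁=1.172, ω₁=5.204, θ₂=0.916, ω₂=2.708
apply F[26]=-15.000 → step 27: x=-1.226, v=-3.942, θ₁=1.277, ω₁=5.342, θ₂=0.975, ω₂=3.264
apply F[27]=-15.000 → step 28: x=-1.305, v=-3.943, θ₁=1.385, ω₁=5.463, θ₂=1.047, ω₂=3.943
apply F[28]=-15.000 → step 29: x=-1.384, v=-3.929, θ₁=1.496, ω₁=5.569, θ₂=1.134, ω₂=4.733
apply F[29]=-15.000 → step 30: x=-1.462, v=-3.899, θ₁=1.608, ω₁=5.660, θ₂=1.237, ω₂=5.616
apply F[30]=-15.000 → step 31: x=-1.540, v=-3.853, θ₁=1.722, ω₁=5.739, θ₂=1.359, ω₂=6.570
apply F[31]=-15.000 → step 32: x=-1.616, v=-3.794, θ₁=1.837, ω₁=5.809, θ₂=1.500, ω₂=7.559
apply F[32]=-15.000 → step 33: x=-1.691, v=-3.720, θ₁=1.954, ω₁=5.878, θ₂=1.661, ω₂=8.535
apply F[33]=-15.000 → step 34: x=-1.765, v=-3.634, θ₁=2.073, ω₁=5.958, θ₂=1.841, ω₂=9.435
apply F[34]=-15.000 → step 35: x=-1.837, v=-3.539, θ₁=2.193, ω₁=6.063, θ₂=2.037, ω₂=10.171
max |θ₂| = 2.037 ≤ 2.069 over all 36 states.

Answer: never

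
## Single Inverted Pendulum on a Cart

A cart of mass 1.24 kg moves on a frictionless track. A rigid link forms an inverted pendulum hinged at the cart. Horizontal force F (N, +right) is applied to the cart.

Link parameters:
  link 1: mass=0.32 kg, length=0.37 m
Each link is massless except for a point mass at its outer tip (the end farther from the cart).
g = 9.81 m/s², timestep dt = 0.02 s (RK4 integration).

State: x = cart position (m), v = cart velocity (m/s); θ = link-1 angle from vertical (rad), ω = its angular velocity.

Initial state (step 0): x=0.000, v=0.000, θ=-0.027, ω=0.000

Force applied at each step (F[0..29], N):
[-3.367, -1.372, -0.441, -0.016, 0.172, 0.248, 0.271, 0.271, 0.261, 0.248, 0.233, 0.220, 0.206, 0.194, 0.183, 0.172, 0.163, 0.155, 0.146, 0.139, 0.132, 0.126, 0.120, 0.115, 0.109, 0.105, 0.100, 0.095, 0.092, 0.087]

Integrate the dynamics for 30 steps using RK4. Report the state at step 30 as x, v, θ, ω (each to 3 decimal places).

Answer: x=-0.024, v=-0.010, θ=0.005, ω=-0.005

Derivation:
apply F[0]=-3.367 → step 1: x=-0.001, v=-0.053, θ=-0.026, ω=0.129
apply F[1]=-1.372 → step 2: x=-0.002, v=-0.074, θ=-0.023, ω=0.173
apply F[2]=-0.441 → step 3: x=-0.003, v=-0.080, θ=-0.019, ω=0.178
apply F[3]=-0.016 → step 4: x=-0.005, v=-0.079, θ=-0.016, ω=0.167
apply F[4]=+0.172 → step 5: x=-0.006, v=-0.076, θ=-0.013, ω=0.150
apply F[5]=+0.248 → step 6: x=-0.008, v=-0.071, θ=-0.010, ω=0.132
apply F[6]=+0.271 → step 7: x=-0.009, v=-0.066, θ=-0.007, ω=0.114
apply F[7]=+0.271 → step 8: x=-0.011, v=-0.062, θ=-0.005, ω=0.098
apply F[8]=+0.261 → step 9: x=-0.012, v=-0.057, θ=-0.003, ω=0.084
apply F[9]=+0.248 → step 10: x=-0.013, v=-0.053, θ=-0.002, ω=0.071
apply F[10]=+0.233 → step 11: x=-0.014, v=-0.049, θ=-0.001, ω=0.061
apply F[11]=+0.220 → step 12: x=-0.015, v=-0.046, θ=0.001, ω=0.051
apply F[12]=+0.206 → step 13: x=-0.016, v=-0.043, θ=0.002, ω=0.043
apply F[13]=+0.194 → step 14: x=-0.017, v=-0.040, θ=0.002, ω=0.036
apply F[14]=+0.183 → step 15: x=-0.017, v=-0.037, θ=0.003, ω=0.029
apply F[15]=+0.172 → step 16: x=-0.018, v=-0.034, θ=0.004, ω=0.024
apply F[16]=+0.163 → step 17: x=-0.019, v=-0.032, θ=0.004, ω=0.019
apply F[17]=+0.155 → step 18: x=-0.019, v=-0.029, θ=0.004, ω=0.015
apply F[18]=+0.146 → step 19: x=-0.020, v=-0.027, θ=0.005, ω=0.012
apply F[19]=+0.139 → step 20: x=-0.020, v=-0.025, θ=0.005, ω=0.009
apply F[20]=+0.132 → step 21: x=-0.021, v=-0.023, θ=0.005, ω=0.007
apply F[21]=+0.126 → step 22: x=-0.021, v=-0.022, θ=0.005, ω=0.004
apply F[22]=+0.120 → step 23: x=-0.022, v=-0.020, θ=0.005, ω=0.002
apply F[23]=+0.115 → step 24: x=-0.022, v=-0.018, θ=0.005, ω=0.001
apply F[24]=+0.109 → step 25: x=-0.022, v=-0.017, θ=0.005, ω=-0.000
apply F[25]=+0.105 → step 26: x=-0.023, v=-0.015, θ=0.005, ω=-0.002
apply F[26]=+0.100 → step 27: x=-0.023, v=-0.014, θ=0.005, ω=-0.003
apply F[27]=+0.095 → step 28: x=-0.023, v=-0.013, θ=0.005, ω=-0.003
apply F[28]=+0.092 → step 29: x=-0.024, v=-0.011, θ=0.005, ω=-0.004
apply F[29]=+0.087 → step 30: x=-0.024, v=-0.010, θ=0.005, ω=-0.005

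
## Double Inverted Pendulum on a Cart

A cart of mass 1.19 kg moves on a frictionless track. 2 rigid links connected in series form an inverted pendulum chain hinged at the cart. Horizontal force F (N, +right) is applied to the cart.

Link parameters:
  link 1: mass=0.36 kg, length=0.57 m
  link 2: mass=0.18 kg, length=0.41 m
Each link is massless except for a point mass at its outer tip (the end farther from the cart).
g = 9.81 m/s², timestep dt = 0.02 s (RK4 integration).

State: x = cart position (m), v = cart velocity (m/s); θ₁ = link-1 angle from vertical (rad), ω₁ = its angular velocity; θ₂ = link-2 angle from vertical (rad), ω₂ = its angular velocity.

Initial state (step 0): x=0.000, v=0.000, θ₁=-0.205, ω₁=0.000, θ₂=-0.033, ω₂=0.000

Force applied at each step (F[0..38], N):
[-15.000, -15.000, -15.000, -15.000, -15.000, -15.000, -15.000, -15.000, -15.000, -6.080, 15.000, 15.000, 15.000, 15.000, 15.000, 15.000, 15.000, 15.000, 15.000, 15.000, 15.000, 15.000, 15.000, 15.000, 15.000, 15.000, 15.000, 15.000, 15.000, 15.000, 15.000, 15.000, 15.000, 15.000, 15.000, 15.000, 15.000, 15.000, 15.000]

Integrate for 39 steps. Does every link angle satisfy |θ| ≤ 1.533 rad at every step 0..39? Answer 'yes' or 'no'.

Answer: no

Derivation:
apply F[0]=-15.000 → step 1: x=-0.002, v=-0.230, θ₁=-0.202, ω₁=0.292, θ₂=-0.032, ω₂=0.147
apply F[1]=-15.000 → step 2: x=-0.009, v=-0.462, θ₁=-0.193, ω₁=0.588, θ₂=-0.027, ω₂=0.289
apply F[2]=-15.000 → step 3: x=-0.021, v=-0.695, θ₁=-0.179, ω₁=0.894, θ₂=-0.020, ω₂=0.423
apply F[3]=-15.000 → step 4: x=-0.037, v=-0.930, θ₁=-0.157, ω₁=1.216, θ₂=-0.010, ω₂=0.545
apply F[4]=-15.000 → step 5: x=-0.058, v=-1.169, θ₁=-0.130, ω₁=1.556, θ₂=0.002, ω₂=0.648
apply F[5]=-15.000 → step 6: x=-0.084, v=-1.412, θ₁=-0.095, ω₁=1.921, θ₂=0.015, ω₂=0.730
apply F[6]=-15.000 → step 7: x=-0.115, v=-1.659, θ₁=-0.053, ω₁=2.314, θ₂=0.031, ω₂=0.788
apply F[7]=-15.000 → step 8: x=-0.150, v=-1.909, θ₁=-0.002, ω₁=2.736, θ₂=0.047, ω₂=0.820
apply F[8]=-15.000 → step 9: x=-0.191, v=-2.162, θ₁=0.057, ω₁=3.186, θ₂=0.063, ω₂=0.829
apply F[9]=-6.080 → step 10: x=-0.235, v=-2.267, θ₁=0.123, ω₁=3.400, θ₂=0.080, ω₂=0.826
apply F[10]=+15.000 → step 11: x=-0.278, v=-2.022, θ₁=0.187, ω₁=3.037, θ₂=0.096, ω₂=0.798
apply F[11]=+15.000 → step 12: x=-0.316, v=-1.785, θ₁=0.245, ω₁=2.717, θ₂=0.112, ω₂=0.738
apply F[12]=+15.000 → step 13: x=-0.349, v=-1.553, θ₁=0.296, ω₁=2.441, θ₂=0.125, ω₂=0.642
apply F[13]=+15.000 → step 14: x=-0.378, v=-1.329, θ₁=0.342, ω₁=2.205, θ₂=0.137, ω₂=0.511
apply F[14]=+15.000 → step 15: x=-0.403, v=-1.110, θ₁=0.384, ω₁=2.007, θ₂=0.146, ω₂=0.346
apply F[15]=+15.000 → step 16: x=-0.423, v=-0.896, θ₁=0.423, ω₁=1.844, θ₂=0.151, ω₂=0.147
apply F[16]=+15.000 → step 17: x=-0.439, v=-0.687, θ₁=0.458, ω₁=1.712, θ₂=0.151, ω₂=-0.085
apply F[17]=+15.000 → step 18: x=-0.450, v=-0.481, θ₁=0.492, ω₁=1.609, θ₂=0.147, ω₂=-0.349
apply F[18]=+15.000 → step 19: x=-0.458, v=-0.279, θ₁=0.523, ω₁=1.532, θ₂=0.137, ω₂=-0.644
apply F[19]=+15.000 → step 20: x=-0.461, v=-0.080, θ₁=0.553, ω₁=1.479, θ₂=0.121, ω₂=-0.972
apply F[20]=+15.000 → step 21: x=-0.461, v=0.118, θ₁=0.582, ω₁=1.446, θ₂=0.098, ω₂=-1.331
apply F[21]=+15.000 → step 22: x=-0.457, v=0.315, θ₁=0.611, ω₁=1.430, θ₂=0.068, ω₂=-1.722
apply F[22]=+15.000 → step 23: x=-0.448, v=0.511, θ₁=0.640, ω₁=1.427, θ₂=0.029, ω₂=-2.142
apply F[23]=+15.000 → step 24: x=-0.436, v=0.707, θ₁=0.668, ω₁=1.432, θ₂=-0.018, ω₂=-2.589
apply F[24]=+15.000 → step 25: x=-0.420, v=0.904, θ₁=0.697, ω₁=1.440, θ₂=-0.075, ω₂=-3.060
apply F[25]=+15.000 → step 26: x=-0.400, v=1.101, θ₁=0.726, ω₁=1.445, θ₂=-0.141, ω₂=-3.552
apply F[26]=+15.000 → step 27: x=-0.376, v=1.300, θ₁=0.755, ω₁=1.439, θ₂=-0.217, ω₂=-4.062
apply F[27]=+15.000 → step 28: x=-0.348, v=1.499, θ₁=0.783, ω₁=1.415, θ₂=-0.303, ω₂=-4.589
apply F[28]=+15.000 → step 29: x=-0.316, v=1.698, θ₁=0.811, ω₁=1.367, θ₂=-0.401, ω₂=-5.133
apply F[29]=+15.000 → step 30: x=-0.280, v=1.896, θ₁=0.838, ω₁=1.288, θ₂=-0.509, ω₂=-5.699
apply F[30]=+15.000 → step 31: x=-0.240, v=2.092, θ₁=0.862, ω₁=1.171, θ₂=-0.629, ω₂=-6.293
apply F[31]=+15.000 → step 32: x=-0.197, v=2.284, θ₁=0.884, ω₁=1.010, θ₂=-0.761, ω₂=-6.925
apply F[32]=+15.000 → step 33: x=-0.149, v=2.469, θ₁=0.902, ω₁=0.799, θ₂=-0.906, ω₂=-7.606
apply F[33]=+15.000 → step 34: x=-0.098, v=2.645, θ₁=0.916, ω₁=0.537, θ₂=-1.066, ω₂=-8.346
apply F[34]=+15.000 → step 35: x=-0.043, v=2.807, θ₁=0.923, ω₁=0.226, θ₂=-1.240, ω₂=-9.148
apply F[35]=+15.000 → step 36: x=0.014, v=2.949, θ₁=0.925, ω₁=-0.117, θ₂=-1.432, ω₂=-9.997
apply F[36]=+15.000 → step 37: x=0.075, v=3.068, θ₁=0.919, ω₁=-0.454, θ₂=-1.640, ω₂=-10.846
apply F[37]=+15.000 → step 38: x=0.137, v=3.159, θ₁=0.907, ω₁=-0.714, θ₂=-1.865, ω₂=-11.592
apply F[38]=+15.000 → step 39: x=0.201, v=3.226, θ₁=0.891, ω₁=-0.801, θ₂=-2.102, ω₂=-12.076
Max |angle| over trajectory = 2.102 rad; bound = 1.533 → exceeded.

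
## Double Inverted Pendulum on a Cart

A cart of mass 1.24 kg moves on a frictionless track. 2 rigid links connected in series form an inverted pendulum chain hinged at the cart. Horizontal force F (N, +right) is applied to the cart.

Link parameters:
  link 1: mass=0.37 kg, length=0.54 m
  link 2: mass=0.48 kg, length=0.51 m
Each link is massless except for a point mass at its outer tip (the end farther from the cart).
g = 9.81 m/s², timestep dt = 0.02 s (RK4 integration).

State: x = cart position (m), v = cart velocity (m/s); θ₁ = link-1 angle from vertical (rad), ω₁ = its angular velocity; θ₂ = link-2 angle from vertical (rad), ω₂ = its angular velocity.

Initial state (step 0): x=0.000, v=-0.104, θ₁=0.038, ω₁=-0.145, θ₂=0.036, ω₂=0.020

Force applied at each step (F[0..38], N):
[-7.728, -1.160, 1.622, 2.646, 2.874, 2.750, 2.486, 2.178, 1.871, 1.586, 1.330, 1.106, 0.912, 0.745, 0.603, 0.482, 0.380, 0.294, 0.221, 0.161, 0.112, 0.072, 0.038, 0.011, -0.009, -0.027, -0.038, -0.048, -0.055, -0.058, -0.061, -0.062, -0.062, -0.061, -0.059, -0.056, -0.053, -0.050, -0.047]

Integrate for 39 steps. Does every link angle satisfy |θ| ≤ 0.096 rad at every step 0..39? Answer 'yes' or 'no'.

Answer: yes

Derivation:
apply F[0]=-7.728 → step 1: x=-0.003, v=-0.234, θ₁=0.038, ω₁=0.109, θ₂=0.036, ω₂=0.019
apply F[1]=-1.160 → step 2: x=-0.008, v=-0.257, θ₁=0.040, ω₁=0.168, θ₂=0.037, ω₂=0.017
apply F[2]=+1.622 → step 3: x=-0.013, v=-0.237, θ₁=0.044, ω₁=0.148, θ₂=0.037, ω₂=0.012
apply F[3]=+2.646 → step 4: x=-0.018, v=-0.200, θ₁=0.046, ω₁=0.100, θ₂=0.037, ω₂=0.005
apply F[4]=+2.874 → step 5: x=-0.021, v=-0.160, θ₁=0.048, ω₁=0.048, θ₂=0.037, ω₂=-0.003
apply F[5]=+2.750 → step 6: x=-0.024, v=-0.122, θ₁=0.048, ω₁=0.000, θ₂=0.037, ω₂=-0.013
apply F[6]=+2.486 → step 7: x=-0.026, v=-0.089, θ₁=0.048, ω₁=-0.039, θ₂=0.037, ω₂=-0.022
apply F[7]=+2.178 → step 8: x=-0.028, v=-0.060, θ₁=0.047, ω₁=-0.070, θ₂=0.036, ω₂=-0.032
apply F[8]=+1.871 → step 9: x=-0.029, v=-0.036, θ₁=0.045, ω₁=-0.093, θ₂=0.035, ω₂=-0.041
apply F[9]=+1.586 → step 10: x=-0.029, v=-0.016, θ₁=0.043, ω₁=-0.110, θ₂=0.035, ω₂=-0.048
apply F[10]=+1.330 → step 11: x=-0.029, v=-0.001, θ₁=0.041, ω₁=-0.120, θ₂=0.034, ω₂=-0.055
apply F[11]=+1.106 → step 12: x=-0.029, v=0.012, θ₁=0.038, ω₁=-0.126, θ₂=0.032, ω₂=-0.061
apply F[12]=+0.912 → step 13: x=-0.029, v=0.022, θ₁=0.036, ω₁=-0.128, θ₂=0.031, ω₂=-0.065
apply F[13]=+0.745 → step 14: x=-0.028, v=0.029, θ₁=0.033, ω₁=-0.128, θ₂=0.030, ω₂=-0.069
apply F[14]=+0.603 → step 15: x=-0.028, v=0.035, θ₁=0.030, ω₁=-0.125, θ₂=0.028, ω₂=-0.071
apply F[15]=+0.482 → step 16: x=-0.027, v=0.038, θ₁=0.028, ω₁=-0.121, θ₂=0.027, ω₂=-0.072
apply F[16]=+0.380 → step 17: x=-0.026, v=0.041, θ₁=0.026, ω₁=-0.116, θ₂=0.026, ω₂=-0.073
apply F[17]=+0.294 → step 18: x=-0.025, v=0.042, θ₁=0.023, ω₁=-0.110, θ₂=0.024, ω₂=-0.073
apply F[18]=+0.221 → step 19: x=-0.024, v=0.043, θ₁=0.021, ω₁=-0.103, θ₂=0.023, ω₂=-0.072
apply F[19]=+0.161 → step 20: x=-0.024, v=0.043, θ₁=0.019, ω₁=-0.096, θ₂=0.021, ω₂=-0.070
apply F[20]=+0.112 → step 21: x=-0.023, v=0.042, θ₁=0.017, ω₁=-0.089, θ₂=0.020, ω₂=-0.068
apply F[21]=+0.072 → step 22: x=-0.022, v=0.041, θ₁=0.016, ω₁=-0.082, θ₂=0.018, ω₂=-0.066
apply F[22]=+0.038 → step 23: x=-0.021, v=0.040, θ₁=0.014, ω₁=-0.076, θ₂=0.017, ω₂=-0.063
apply F[23]=+0.011 → step 24: x=-0.020, v=0.038, θ₁=0.013, ω₁=-0.069, θ₂=0.016, ω₂=-0.061
apply F[24]=-0.009 → step 25: x=-0.020, v=0.036, θ₁=0.011, ω₁=-0.063, θ₂=0.015, ω₂=-0.058
apply F[25]=-0.027 → step 26: x=-0.019, v=0.034, θ₁=0.010, ω₁=-0.058, θ₂=0.014, ω₂=-0.055
apply F[26]=-0.038 → step 27: x=-0.018, v=0.033, θ₁=0.009, ω₁=-0.052, θ₂=0.013, ω₂=-0.052
apply F[27]=-0.048 → step 28: x=-0.018, v=0.031, θ₁=0.008, ω₁=-0.047, θ₂=0.012, ω₂=-0.049
apply F[28]=-0.055 → step 29: x=-0.017, v=0.029, θ₁=0.007, ω₁=-0.042, θ₂=0.011, ω₂=-0.046
apply F[29]=-0.058 → step 30: x=-0.016, v=0.027, θ₁=0.006, ω₁=-0.038, θ₂=0.010, ω₂=-0.043
apply F[30]=-0.061 → step 31: x=-0.016, v=0.025, θ₁=0.006, ω₁=-0.034, θ₂=0.009, ω₂=-0.040
apply F[31]=-0.062 → step 32: x=-0.015, v=0.023, θ₁=0.005, ω₁=-0.031, θ₂=0.008, ω₂=-0.037
apply F[32]=-0.062 → step 33: x=-0.015, v=0.022, θ₁=0.004, ω₁=-0.027, θ₂=0.007, ω₂=-0.034
apply F[33]=-0.061 → step 34: x=-0.015, v=0.020, θ₁=0.004, ω₁=-0.024, θ₂=0.007, ω₂=-0.032
apply F[34]=-0.059 → step 35: x=-0.014, v=0.019, θ₁=0.003, ω₁=-0.022, θ₂=0.006, ω₂=-0.029
apply F[35]=-0.056 → step 36: x=-0.014, v=0.017, θ₁=0.003, ω₁=-0.019, θ₂=0.006, ω₂=-0.027
apply F[36]=-0.053 → step 37: x=-0.014, v=0.016, θ₁=0.003, ω₁=-0.017, θ₂=0.005, ω₂=-0.025
apply F[37]=-0.050 → step 38: x=-0.013, v=0.015, θ₁=0.002, ω₁=-0.015, θ₂=0.005, ω₂=-0.023
apply F[38]=-0.047 → step 39: x=-0.013, v=0.014, θ₁=0.002, ω₁=-0.013, θ₂=0.004, ω₂=-0.021
Max |angle| over trajectory = 0.048 rad; bound = 0.096 → within bound.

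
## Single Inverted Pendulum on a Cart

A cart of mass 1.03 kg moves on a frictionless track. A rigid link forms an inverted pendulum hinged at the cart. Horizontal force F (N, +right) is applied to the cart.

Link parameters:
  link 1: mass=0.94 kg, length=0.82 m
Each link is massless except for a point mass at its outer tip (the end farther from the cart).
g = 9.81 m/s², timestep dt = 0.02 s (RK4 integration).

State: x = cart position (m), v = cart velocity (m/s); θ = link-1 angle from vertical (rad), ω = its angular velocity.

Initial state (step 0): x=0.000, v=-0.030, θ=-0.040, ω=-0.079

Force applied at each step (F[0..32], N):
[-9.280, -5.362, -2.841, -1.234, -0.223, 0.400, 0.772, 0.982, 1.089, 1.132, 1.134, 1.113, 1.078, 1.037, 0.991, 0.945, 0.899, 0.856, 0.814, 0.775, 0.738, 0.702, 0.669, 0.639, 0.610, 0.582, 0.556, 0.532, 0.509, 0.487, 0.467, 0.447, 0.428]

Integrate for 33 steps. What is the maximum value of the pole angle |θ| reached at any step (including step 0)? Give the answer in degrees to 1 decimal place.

Answer: 2.3°

Derivation:
apply F[0]=-9.280 → step 1: x=-0.002, v=-0.203, θ=-0.040, ω=0.122
apply F[1]=-5.362 → step 2: x=-0.007, v=-0.300, θ=-0.036, ω=0.231
apply F[2]=-2.841 → step 3: x=-0.014, v=-0.349, θ=-0.031, ω=0.283
apply F[3]=-1.234 → step 4: x=-0.021, v=-0.368, θ=-0.025, ω=0.300
apply F[4]=-0.223 → step 5: x=-0.028, v=-0.368, θ=-0.019, ω=0.295
apply F[5]=+0.400 → step 6: x=-0.036, v=-0.358, θ=-0.013, ω=0.278
apply F[6]=+0.772 → step 7: x=-0.043, v=-0.341, θ=-0.008, ω=0.255
apply F[7]=+0.982 → step 8: x=-0.049, v=-0.321, θ=-0.003, ω=0.229
apply F[8]=+1.089 → step 9: x=-0.055, v=-0.300, θ=0.001, ω=0.203
apply F[9]=+1.132 → step 10: x=-0.061, v=-0.278, θ=0.005, ω=0.177
apply F[10]=+1.134 → step 11: x=-0.067, v=-0.257, θ=0.008, ω=0.153
apply F[11]=+1.113 → step 12: x=-0.072, v=-0.237, θ=0.011, ω=0.131
apply F[12]=+1.078 → step 13: x=-0.076, v=-0.219, θ=0.013, ω=0.111
apply F[13]=+1.037 → step 14: x=-0.080, v=-0.201, θ=0.015, ω=0.094
apply F[14]=+0.991 → step 15: x=-0.084, v=-0.185, θ=0.017, ω=0.078
apply F[15]=+0.945 → step 16: x=-0.088, v=-0.170, θ=0.019, ω=0.063
apply F[16]=+0.899 → step 17: x=-0.091, v=-0.156, θ=0.020, ω=0.051
apply F[17]=+0.856 → step 18: x=-0.094, v=-0.143, θ=0.021, ω=0.040
apply F[18]=+0.814 → step 19: x=-0.097, v=-0.131, θ=0.021, ω=0.030
apply F[19]=+0.775 → step 20: x=-0.099, v=-0.119, θ=0.022, ω=0.022
apply F[20]=+0.738 → step 21: x=-0.101, v=-0.109, θ=0.022, ω=0.014
apply F[21]=+0.702 → step 22: x=-0.104, v=-0.099, θ=0.022, ω=0.008
apply F[22]=+0.669 → step 23: x=-0.105, v=-0.090, θ=0.023, ω=0.002
apply F[23]=+0.639 → step 24: x=-0.107, v=-0.082, θ=0.023, ω=-0.002
apply F[24]=+0.610 → step 25: x=-0.109, v=-0.074, θ=0.022, ω=-0.006
apply F[25]=+0.582 → step 26: x=-0.110, v=-0.067, θ=0.022, ω=-0.010
apply F[26]=+0.556 → step 27: x=-0.111, v=-0.060, θ=0.022, ω=-0.013
apply F[27]=+0.532 → step 28: x=-0.113, v=-0.054, θ=0.022, ω=-0.016
apply F[28]=+0.509 → step 29: x=-0.114, v=-0.048, θ=0.021, ω=-0.018
apply F[29]=+0.487 → step 30: x=-0.114, v=-0.042, θ=0.021, ω=-0.020
apply F[30]=+0.467 → step 31: x=-0.115, v=-0.037, θ=0.021, ω=-0.021
apply F[31]=+0.447 → step 32: x=-0.116, v=-0.032, θ=0.020, ω=-0.022
apply F[32]=+0.428 → step 33: x=-0.116, v=-0.027, θ=0.020, ω=-0.023
Max |angle| over trajectory = 0.040 rad = 2.3°.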